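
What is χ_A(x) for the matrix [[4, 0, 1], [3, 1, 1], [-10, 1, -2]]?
xI - A = [[x - 4, 0, -1], [-3, x - 1, -1], [10, -1, x + 2]].

Expanding det(xI - A) along the first row:
det(xI - A) = + (x - 4)·det([[x - 1, -1], [-1, x + 2]]) - (0)·det([[-3, -1], [10, x + 2]]) + (-1)·det([[-3, x - 1], [10, -1]]).

Evaluating gives χ_A(x) = x^3 - 3x^2 + 3x - 1 = (x - 1)^3.

χ_A(x) = (x - 1)^3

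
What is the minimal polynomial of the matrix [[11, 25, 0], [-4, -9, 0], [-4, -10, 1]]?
The characteristic polynomial factors as (x - 1)^3. The minimal polynomial is ∏(x - λ)^{k_λ} where k_λ is the size of the largest Jordan block at λ.

For λ = 1: rank(A - I) = 1, and the largest Jordan block has size 2 (the smallest k with rank((A - I)^k) = rank((A - I)^(k+1))).

So m_A(x) = (x - 1)^2.

m_A(x) = (x - 1)^2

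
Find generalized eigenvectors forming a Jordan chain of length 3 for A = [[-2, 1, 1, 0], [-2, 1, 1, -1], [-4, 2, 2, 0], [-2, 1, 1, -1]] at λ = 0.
v_1 = [[1, 0, 2, -1]]^T, v_2 = [[0, 1, 0, 1]]^T, v_3 = [[1, 0, 2, 0]]^T

We seek v_1 ∈ ker(A^3) \ ker(A^2), then set v_{i+1} = A v_i.

One such chain is v_1 = [[1, 0, 2, -1]]^T, v_2 = [[0, 1, 0, 1]]^T, v_3 = [[1, 0, 2, 0]]^T. Check: A v_3 = [[0, 0, 0, 0]]^T = 0.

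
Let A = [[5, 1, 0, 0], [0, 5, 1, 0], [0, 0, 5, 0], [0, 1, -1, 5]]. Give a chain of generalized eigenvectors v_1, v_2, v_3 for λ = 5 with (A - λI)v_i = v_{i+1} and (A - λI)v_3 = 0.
We seek v_1 ∈ ker((A - 5I)^3) \ ker((A - 5I)^2), then set v_{i+1} = (A - 5I) v_i.

One such chain is v_1 = [[3, 0, 1, 0]]^T, v_2 = [[0, 1, 0, -1]]^T, v_3 = [[1, 0, 0, 1]]^T. Check: (A - 5I) v_3 = [[0, 0, 0, 0]]^T = 0.

v_1 = [[3, 0, 1, 0]]^T, v_2 = [[0, 1, 0, -1]]^T, v_3 = [[1, 0, 0, 1]]^T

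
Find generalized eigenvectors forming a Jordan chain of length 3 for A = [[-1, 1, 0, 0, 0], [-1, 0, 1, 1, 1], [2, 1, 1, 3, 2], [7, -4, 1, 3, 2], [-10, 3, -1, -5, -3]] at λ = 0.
We seek v_1 ∈ ker(A^3) \ ker(A^2), then set v_{i+1} = A v_i.

One such chain is v_1 = [[0, 0, 1, 0, 0]]^T, v_2 = [[0, 1, 1, 1, -1]]^T, v_3 = [[1, 1, 3, -2, 0]]^T. Check: A v_3 = [[0, 0, 0, 0, 0]]^T = 0.

v_1 = [[0, 0, 1, 0, 0]]^T, v_2 = [[0, 1, 1, 1, -1]]^T, v_3 = [[1, 1, 3, -2, 0]]^T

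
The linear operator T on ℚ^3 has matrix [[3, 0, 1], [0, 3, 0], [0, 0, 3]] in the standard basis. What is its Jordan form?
J = [[3, 1, 0], [0, 3, 0], [0, 0, 3]]

The characteristic polynomial is det(xI - A) = (x - 3)^3, so the eigenvalues are 3 (algebraic multiplicity 3).

For λ = 3: rank(A - 3I) = 1, rank((A - 3I)^2) = 0. The eigenspace has dimension 3 - 1 = 2, so there are 2 Jordan blocks; the rank sequence gives block sizes [2, 1].

Assembling the blocks gives the Jordan form J above.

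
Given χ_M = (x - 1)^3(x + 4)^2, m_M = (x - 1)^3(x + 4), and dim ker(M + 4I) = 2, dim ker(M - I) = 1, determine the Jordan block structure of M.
Jordan blocks: (-4, 1), (-4, 1), (1, 3)

λ = -4: algebraic multiplicity 2 (exponent in χ_M), largest block size 1 (exponent in m_M), 2 blocks (geometric multiplicity). These force block sizes [1, 1].
λ = 1: algebraic multiplicity 3 (exponent in χ_M), largest block size 3 (exponent in m_M), 1 block (geometric multiplicity). This forces block sizes [3].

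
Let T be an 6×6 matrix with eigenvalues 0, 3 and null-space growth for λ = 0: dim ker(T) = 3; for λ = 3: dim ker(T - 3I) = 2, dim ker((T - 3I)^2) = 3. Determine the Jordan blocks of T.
Jordan blocks: (0, 1), (0, 1), (0, 1), (3, 2), (3, 1)

λ = 0: successive nullity increments [3] count blocks of size ≥ k; block sizes are [1, 1, 1].
λ = 3: successive nullity increments [2, 1] count blocks of size ≥ k; block sizes are [2, 1].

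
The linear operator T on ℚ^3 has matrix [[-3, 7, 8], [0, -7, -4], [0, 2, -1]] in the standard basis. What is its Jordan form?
J = [[-5, 0, 0], [0, -3, 1], [0, 0, -3]]

The characteristic polynomial is det(xI - A) = (x + 3)^2(x + 5), so the eigenvalues are -5 (algebraic multiplicity 1), -3 (algebraic multiplicity 2).

For λ = -5: algebraic multiplicity 1 gives one 1×1 block.

For λ = -3: rank(A + 3I) = 2, rank((A + 3I)^2) = 1. The eigenspace has dimension 3 - 2 = 1, so there is 1 Jordan block; the rank sequence gives block sizes [2].

Assembling the blocks gives the Jordan form J above.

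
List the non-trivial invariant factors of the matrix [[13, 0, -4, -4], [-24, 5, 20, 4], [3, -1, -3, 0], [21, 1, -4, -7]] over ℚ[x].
x - 1, (x - 5)(x - 1)^2

The Jordan structure of A has elementary divisors (x - 1)^2, (x - 1), (x - 5). Arranging the block sizes at each eigenvalue in decreasing order and taking row products gives the invariant factors.

Invariant factors (smallest first, each dividing the next): x - 1, (x - 5)(x - 1)^2.

Check: the last factor (x - 5)(x - 1)^2 is the minimal polynomial, and the product (x - 5)(x - 1)^3 is the characteristic polynomial.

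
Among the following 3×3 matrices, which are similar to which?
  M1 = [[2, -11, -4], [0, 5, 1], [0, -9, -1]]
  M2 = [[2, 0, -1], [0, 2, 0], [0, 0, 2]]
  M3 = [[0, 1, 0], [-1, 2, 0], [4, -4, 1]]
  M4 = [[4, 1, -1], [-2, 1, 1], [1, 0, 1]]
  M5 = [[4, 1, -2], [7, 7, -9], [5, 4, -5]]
Characteristic polynomials: χ_{M1} = (x - 2)^3, χ_{M2} = (x - 2)^3, χ_{M3} = (x - 1)^3, χ_{M4} = (x - 2)^3, χ_{M5} = (x - 2)^3.

{M1, M4, M5}: invariant factors (x - 2)^3.

{M2}: invariant factors x - 2, (x - 2)^2.

{M3}: invariant factors x - 1, (x - 1)^2.

Matrices are similar if and only if their invariant-factor lists agree; the partition into similarity classes is {M1, M4, M5}, {M2}, {M3}.

3 classes: {M1, M4, M5}, {M2}, {M3}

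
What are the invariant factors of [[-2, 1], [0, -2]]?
The Jordan structure of A has elementary divisors (x + 2)^2. Arranging the block sizes at each eigenvalue in decreasing order and taking row products gives the invariant factors.

Invariant factors (smallest first, each dividing the next): (x + 2)^2.

Check: the last factor (x + 2)^2 is the minimal polynomial, and the product (x + 2)^2 is the characteristic polynomial.

(x + 2)^2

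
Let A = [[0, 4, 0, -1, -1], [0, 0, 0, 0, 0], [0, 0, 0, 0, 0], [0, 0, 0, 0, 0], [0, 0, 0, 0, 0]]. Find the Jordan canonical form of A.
The characteristic polynomial is det(xI - A) = x^5, so the eigenvalues are 0 (algebraic multiplicity 5).

For λ = 0: rank(A) = 1, rank(A^2) = 0. The eigenspace has dimension 5 - 1 = 4, so there are 4 Jordan blocks; the rank sequence gives block sizes [2, 1, 1, 1].

Assembling the blocks gives the Jordan form J above.

J = [[0, 1, 0, 0, 0], [0, 0, 0, 0, 0], [0, 0, 0, 0, 0], [0, 0, 0, 0, 0], [0, 0, 0, 0, 0]]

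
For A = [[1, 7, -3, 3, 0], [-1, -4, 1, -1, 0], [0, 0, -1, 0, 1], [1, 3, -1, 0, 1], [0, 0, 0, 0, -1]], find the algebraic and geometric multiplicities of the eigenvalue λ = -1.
The characteristic polynomial is (x + 1)^5, so the factor x + 1 appears with exponent 5: the algebraic multiplicity is 5.

rank(A + I) = 3, so the eigenspace has dimension 5 - 3 = 2: the geometric multiplicity is 2.

Since 2 < 5, A is not diagonalizable.

algebraic multiplicity 5, geometric multiplicity 2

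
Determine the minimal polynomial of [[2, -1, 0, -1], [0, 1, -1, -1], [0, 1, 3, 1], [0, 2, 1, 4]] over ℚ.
The characteristic polynomial factors as (x - 3)^2(x - 2)^2. The minimal polynomial is ∏(x - λ)^{k_λ} where k_λ is the size of the largest Jordan block at λ.

For λ = 2: rank(A - 2I) = 2, and the largest Jordan block has size 1 (the smallest k with rank((A - 2I)^k) = rank((A - 2I)^(k+1))).
For λ = 3: rank(A - 3I) = 3, and the largest Jordan block has size 2 (the smallest k with rank((A - 3I)^k) = rank((A - 3I)^(k+1))).

So m_A(x) = (x - 3)^2(x - 2).

m_A(x) = (x - 3)^2(x - 2)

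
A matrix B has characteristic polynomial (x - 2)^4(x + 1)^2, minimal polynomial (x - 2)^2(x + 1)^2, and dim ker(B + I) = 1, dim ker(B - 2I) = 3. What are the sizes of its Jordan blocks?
Jordan blocks: (-1, 2), (2, 2), (2, 1), (2, 1)

λ = -1: algebraic multiplicity 2 (exponent in χ_B), largest block size 2 (exponent in m_B), 1 block (geometric multiplicity). This forces block sizes [2].
λ = 2: algebraic multiplicity 4 (exponent in χ_B), largest block size 2 (exponent in m_B), 3 blocks (geometric multiplicity). These force block sizes [2, 1, 1].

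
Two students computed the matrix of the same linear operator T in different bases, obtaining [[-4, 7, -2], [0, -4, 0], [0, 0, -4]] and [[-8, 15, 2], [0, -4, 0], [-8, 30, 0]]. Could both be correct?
Yes.

Two matrices over a field are similar if and only if they have the same invariant factors.

Both A and B have characteristic polynomial (x + 4)^3 and minimal polynomial (x + 4)^2. Computing further, both have invariant factors x + 4, (x + 4)^2. Hence A and B are similar.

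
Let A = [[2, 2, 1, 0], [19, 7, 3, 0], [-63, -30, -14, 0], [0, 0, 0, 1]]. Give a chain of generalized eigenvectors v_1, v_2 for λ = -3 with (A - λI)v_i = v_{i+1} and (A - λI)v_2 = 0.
v_1 = [[0, -1, 3, 0]]^T, v_2 = [[1, -1, -3, 0]]^T

We seek v_1 ∈ ker((A + 3I)^2) \ ker(A + 3I), then set v_{i+1} = (A + 3I) v_i.

One such chain is v_1 = [[0, -1, 3, 0]]^T, v_2 = [[1, -1, -3, 0]]^T. Check: (A + 3I) v_2 = [[0, 0, 0, 0]]^T = 0.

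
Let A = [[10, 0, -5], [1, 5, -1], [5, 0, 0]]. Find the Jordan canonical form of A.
J = [[5, 1, 0], [0, 5, 0], [0, 0, 5]]

The characteristic polynomial is det(xI - A) = (x - 5)^3, so the eigenvalues are 5 (algebraic multiplicity 3).

For λ = 5: rank(A - 5I) = 1, rank((A - 5I)^2) = 0. The eigenspace has dimension 3 - 1 = 2, so there are 2 Jordan blocks; the rank sequence gives block sizes [2, 1].

Assembling the blocks gives the Jordan form J above.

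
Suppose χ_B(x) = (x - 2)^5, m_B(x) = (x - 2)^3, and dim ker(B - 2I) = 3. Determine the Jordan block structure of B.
λ = 2: algebraic multiplicity 5 (exponent in χ_B), largest block size 3 (exponent in m_B), 3 blocks (geometric multiplicity). These force block sizes [3, 1, 1].

Jordan blocks: (2, 3), (2, 1), (2, 1)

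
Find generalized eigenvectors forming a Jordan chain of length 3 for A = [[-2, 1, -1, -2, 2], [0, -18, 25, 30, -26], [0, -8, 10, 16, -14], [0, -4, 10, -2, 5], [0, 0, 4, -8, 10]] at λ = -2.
We seek v_1 ∈ ker((A + 2I)^3) \ ker((A + 2I)^2), then set v_{i+1} = (A + 2I) v_i.

One such chain is v_1 = [[0, 1, 1, -1, -1]]^T, v_2 = [[0, 5, 2, 1, 0]]^T, v_3 = [[1, 0, 0, 0, 0]]^T. Check: (A + 2I) v_3 = [[0, 0, 0, 0, 0]]^T = 0.

v_1 = [[0, 1, 1, -1, -1]]^T, v_2 = [[0, 5, 2, 1, 0]]^T, v_3 = [[1, 0, 0, 0, 0]]^T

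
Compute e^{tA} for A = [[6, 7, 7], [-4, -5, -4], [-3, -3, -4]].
e^{tA} = [[(7*t + 1)*e^{-t}, 7*t*e^{-t}, 7*t*e^{-t}], [-4*t*e^{-t}, (1 - 4*t)*e^{-t}, -4*t*e^{-t}], [-3*t*e^{-t}, -3*t*e^{-t}, (1 - 3*t)*e^{-t}]]

A has Jordan form J = [[-1, 1, 0], [0, -1, 0], [0, 0, -1]] with A = PJP^{-1}, so e^{tA} = P e^{tJ} P^{-1}.

For a Jordan block J_k(λ), e^{tJ_k(λ)} = e^{λt} · (I + tN + t^2 N^2/2! + ... + t^{k-1} N^{k-1}/(k-1)!) where N is the nilpotent superdiagonal part.

Assembling the blocks and conjugating back gives the entries of e^{tA} as shown above.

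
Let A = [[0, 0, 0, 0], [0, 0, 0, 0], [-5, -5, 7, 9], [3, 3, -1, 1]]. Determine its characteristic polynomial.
χ_A(x) = x^2(x - 4)^2

xI - A = [[x, 0, 0, 0], [0, x, 0, 0], [5, 5, x - 7, -9], [-3, -3, 1, x - 1]].

Expanding det(xI - A) along the first row:
det(xI - A) = + (x)·det([[x, 0, 0], [5, x - 7, -9], [-3, 1, x - 1]]) - (0)·det([[0, 0, 0], [5, x - 7, -9], [-3, 1, x - 1]]) + (0)·det([[0, x, 0], [5, 5, -9], [-3, -3, x - 1]]) - (0)·det([[0, x, 0], [5, 5, x - 7], [-3, -3, 1]]).

Evaluating gives χ_A(x) = x^4 - 8x^3 + 16x^2 = x^2(x - 4)^2.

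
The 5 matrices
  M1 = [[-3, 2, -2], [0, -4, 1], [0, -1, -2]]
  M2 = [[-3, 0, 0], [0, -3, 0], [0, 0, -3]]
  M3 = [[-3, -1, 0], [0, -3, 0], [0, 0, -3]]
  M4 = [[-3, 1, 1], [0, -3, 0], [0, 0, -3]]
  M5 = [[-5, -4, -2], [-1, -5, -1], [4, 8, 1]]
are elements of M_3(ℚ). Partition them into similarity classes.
2 classes: {M1, M3, M4, M5}, {M2}

Characteristic polynomials: χ_{M1} = (x + 3)^3, χ_{M2} = (x + 3)^3, χ_{M3} = (x + 3)^3, χ_{M4} = (x + 3)^3, χ_{M5} = (x + 3)^3.

{M1, M3, M4, M5}: invariant factors x + 3, (x + 3)^2.

{M2}: invariant factors x + 3, x + 3, x + 3.

Matrices are similar if and only if their invariant-factor lists agree; the partition into similarity classes is {M1, M3, M4, M5}, {M2}.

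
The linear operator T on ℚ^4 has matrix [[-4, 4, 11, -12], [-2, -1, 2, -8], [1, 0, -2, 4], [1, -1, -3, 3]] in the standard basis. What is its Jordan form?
J = [[-1, 1, 0, 0], [0, -1, 0, 0], [0, 0, -1, 1], [0, 0, 0, -1]]

The characteristic polynomial is det(xI - A) = (x + 1)^4, so the eigenvalues are -1 (algebraic multiplicity 4).

For λ = -1: rank(A + I) = 2, rank((A + I)^2) = 0. The eigenspace has dimension 4 - 2 = 2, so there are 2 Jordan blocks; the rank sequence gives block sizes [2, 2].

Assembling the blocks gives the Jordan form J above.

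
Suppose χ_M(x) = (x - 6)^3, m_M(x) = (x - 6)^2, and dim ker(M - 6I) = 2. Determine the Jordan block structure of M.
λ = 6: algebraic multiplicity 3 (exponent in χ_M), largest block size 2 (exponent in m_M), 2 blocks (geometric multiplicity). These force block sizes [2, 1].

Jordan blocks: (6, 2), (6, 1)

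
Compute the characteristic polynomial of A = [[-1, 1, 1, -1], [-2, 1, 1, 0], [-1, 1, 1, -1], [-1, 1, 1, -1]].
χ_A(x) = x^4

xI - A = [[x + 1, -1, -1, 1], [2, x - 1, -1, 0], [1, -1, x - 1, 1], [1, -1, -1, x + 1]].

Expanding det(xI - A) along the first row:
det(xI - A) = + (x + 1)·det([[x - 1, -1, 0], [-1, x - 1, 1], [-1, -1, x + 1]]) - (-1)·det([[2, -1, 0], [1, x - 1, 1], [1, -1, x + 1]]) + (-1)·det([[2, x - 1, 0], [1, -1, 1], [1, -1, x + 1]]) - (1)·det([[2, x - 1, -1], [1, -1, x - 1], [1, -1, -1]]).

Evaluating gives χ_A(x) = x^4.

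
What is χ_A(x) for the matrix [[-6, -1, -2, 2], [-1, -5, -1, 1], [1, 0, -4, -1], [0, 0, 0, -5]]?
χ_A(x) = (x + 5)^4

xI - A = [[x + 6, 1, 2, -2], [1, x + 5, 1, -1], [-1, 0, x + 4, 1], [0, 0, 0, x + 5]].

Expanding det(xI - A) along the first row:
det(xI - A) = + (x + 6)·det([[x + 5, 1, -1], [0, x + 4, 1], [0, 0, x + 5]]) - (1)·det([[1, 1, -1], [-1, x + 4, 1], [0, 0, x + 5]]) + (2)·det([[1, x + 5, -1], [-1, 0, 1], [0, 0, x + 5]]) - (-2)·det([[1, x + 5, 1], [-1, 0, x + 4], [0, 0, 0]]).

Evaluating gives χ_A(x) = x^4 + 20x^3 + 150x^2 + 500x + 625 = (x + 5)^4.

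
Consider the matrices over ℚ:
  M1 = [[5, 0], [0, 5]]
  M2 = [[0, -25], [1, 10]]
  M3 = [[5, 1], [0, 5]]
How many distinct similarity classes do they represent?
Characteristic polynomials: χ_{M1} = (x - 5)^2, χ_{M2} = (x - 5)^2, χ_{M3} = (x - 5)^2.

{M1}: invariant factors x - 5, x - 5.

{M2, M3}: invariant factors (x - 5)^2.

Matrices are similar if and only if their invariant-factor lists agree; the partition into similarity classes is {M1}, {M2, M3}.

2 classes: {M1}, {M2, M3}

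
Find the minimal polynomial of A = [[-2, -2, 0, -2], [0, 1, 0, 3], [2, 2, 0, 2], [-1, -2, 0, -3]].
m_A(x) = x(x + 1)^2(x + 2)

The characteristic polynomial factors as x(x + 1)^2(x + 2). The minimal polynomial is ∏(x - λ)^{k_λ} where k_λ is the size of the largest Jordan block at λ.

For λ = -2: rank(A + 2I) = 3, and the largest Jordan block has size 1 (the smallest k with rank((A + 2I)^k) = rank((A + 2I)^(k+1))).
For λ = -1: rank(A + I) = 3, and the largest Jordan block has size 2 (the smallest k with rank((A + I)^k) = rank((A + I)^(k+1))).
For λ = 0: rank(A) = 3, and the largest Jordan block has size 1 (the smallest k with rank(A^k) = rank(A^(k+1))).

So m_A(x) = x(x + 1)^2(x + 2).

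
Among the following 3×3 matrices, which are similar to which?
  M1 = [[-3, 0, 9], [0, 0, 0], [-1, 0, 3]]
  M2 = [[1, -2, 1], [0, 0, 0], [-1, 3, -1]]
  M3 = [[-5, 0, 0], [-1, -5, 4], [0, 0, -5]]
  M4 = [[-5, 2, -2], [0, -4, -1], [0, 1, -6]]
3 classes: {M1}, {M2}, {M3, M4}

Characteristic polynomials: χ_{M1} = x^3, χ_{M2} = x^3, χ_{M3} = (x + 5)^3, χ_{M4} = (x + 5)^3.

{M1}: invariant factors x, x^2.

{M2}: invariant factors x^3.

{M3, M4}: invariant factors x + 5, (x + 5)^2.

Matrices are similar if and only if their invariant-factor lists agree; the partition into similarity classes is {M1}, {M2}, {M3, M4}.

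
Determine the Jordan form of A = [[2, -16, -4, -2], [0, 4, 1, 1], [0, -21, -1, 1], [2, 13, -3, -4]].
The characteristic polynomial is det(xI - A) = (x - 1)^3(x + 2), so the eigenvalues are -2 (algebraic multiplicity 1), 1 (algebraic multiplicity 3).

For λ = -2: algebraic multiplicity 1 gives one 1×1 block.

For λ = 1: rank(A - I) = 3, rank((A - I)^2) = 2, rank((A - I)^3) = 1. The eigenspace has dimension 4 - 3 = 1, so there is 1 Jordan block; the rank sequence gives block sizes [3].

Assembling the blocks gives the Jordan form J above.

J = [[-2, 0, 0, 0], [0, 1, 1, 0], [0, 0, 1, 1], [0, 0, 0, 1]]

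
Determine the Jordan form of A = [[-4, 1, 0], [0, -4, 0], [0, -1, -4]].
J = [[-4, 1, 0], [0, -4, 0], [0, 0, -4]]

The characteristic polynomial is det(xI - A) = (x + 4)^3, so the eigenvalues are -4 (algebraic multiplicity 3).

For λ = -4: rank(A + 4I) = 1, rank((A + 4I)^2) = 0. The eigenspace has dimension 3 - 1 = 2, so there are 2 Jordan blocks; the rank sequence gives block sizes [2, 1].

Assembling the blocks gives the Jordan form J above.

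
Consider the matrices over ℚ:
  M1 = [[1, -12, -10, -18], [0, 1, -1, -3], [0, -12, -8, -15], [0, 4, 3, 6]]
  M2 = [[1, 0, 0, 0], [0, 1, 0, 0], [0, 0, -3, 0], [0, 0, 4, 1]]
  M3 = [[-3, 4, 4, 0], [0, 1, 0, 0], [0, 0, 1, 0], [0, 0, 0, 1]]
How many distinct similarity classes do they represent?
2 classes: {M1}, {M2, M3}

Characteristic polynomials: χ_{M1} = (x - 1)^3(x + 3), χ_{M2} = (x - 1)^3(x + 3), χ_{M3} = (x - 1)^3(x + 3).

{M1}: invariant factors x - 1, (x - 1)^2(x + 3).

{M2, M3}: invariant factors x - 1, x - 1, (x - 1)(x + 3).

Matrices are similar if and only if their invariant-factor lists agree; the partition into similarity classes is {M1}, {M2, M3}.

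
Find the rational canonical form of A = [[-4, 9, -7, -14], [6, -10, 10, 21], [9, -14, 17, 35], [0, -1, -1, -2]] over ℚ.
The invariant factors of A (the non-unit diagonal entries of the Smith normal form of xI - A over ℚ[x]) are (x - 1)(x^3 + x - 4), each dividing the next. The characteristic polynomial is their product, (x - 1)(x^3 + x - 4).

The rational canonical form is the block-diagonal matrix of companion matrices C(f_i):
R = [[0, 0, 0, -4], [1, 0, 0, 5], [0, 1, 0, -1], [0, 0, 1, 1]].

Note the characteristic polynomial does not split into linear factors over ℚ, so A has no Jordan form over ℚ; the rational canonical form exists over any field.

R = [[0, 0, 0, -4], [1, 0, 0, 5], [0, 1, 0, -1], [0, 0, 1, 1]]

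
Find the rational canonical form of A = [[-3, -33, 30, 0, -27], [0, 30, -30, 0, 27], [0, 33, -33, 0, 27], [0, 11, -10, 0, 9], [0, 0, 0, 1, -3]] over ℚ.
R = [[-3, 0, 0, 0, 0], [0, -3, 0, 0, 0], [0, 0, 0, 0, 27], [0, 0, 1, 0, 9], [0, 0, 0, 1, -3]]

The invariant factors of A (the non-unit diagonal entries of the Smith normal form of xI - A over ℚ[x]) are x + 3, x + 3, (x - 3)(x + 3)^2, each dividing the next. The characteristic polynomial is their product, (x - 3)(x + 3)^4.

The rational canonical form is the block-diagonal matrix of companion matrices C(f_i):
R = [[-3, 0, 0, 0, 0], [0, -3, 0, 0, 0], [0, 0, 0, 0, 27], [0, 0, 1, 0, 9], [0, 0, 0, 1, -3]].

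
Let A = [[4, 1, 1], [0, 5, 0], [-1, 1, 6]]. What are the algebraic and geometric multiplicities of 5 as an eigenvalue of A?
algebraic multiplicity 3, geometric multiplicity 2

The characteristic polynomial is (x - 5)^3, so the factor x - 5 appears with exponent 3: the algebraic multiplicity is 3.

rank(A - 5I) = 1, so the eigenspace has dimension 3 - 1 = 2: the geometric multiplicity is 2.

Since 2 < 3, A is not diagonalizable.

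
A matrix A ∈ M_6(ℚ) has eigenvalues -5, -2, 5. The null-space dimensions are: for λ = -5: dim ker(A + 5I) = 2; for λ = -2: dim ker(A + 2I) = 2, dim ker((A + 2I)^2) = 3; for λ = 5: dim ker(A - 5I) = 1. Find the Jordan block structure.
Jordan blocks: (-5, 1), (-5, 1), (-2, 2), (-2, 1), (5, 1)

λ = -5: successive nullity increments [2] count blocks of size ≥ k; block sizes are [1, 1].
λ = -2: successive nullity increments [2, 1] count blocks of size ≥ k; block sizes are [2, 1].
λ = 5: successive nullity increments [1] count blocks of size ≥ k; block sizes are [1].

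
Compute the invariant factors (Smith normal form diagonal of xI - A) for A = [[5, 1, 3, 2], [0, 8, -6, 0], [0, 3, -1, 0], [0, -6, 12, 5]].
The Jordan structure of A has elementary divisors (x - 2), (x - 5)^2, (x - 5). Arranging the block sizes at each eigenvalue in decreasing order and taking row products gives the invariant factors.

Invariant factors (smallest first, each dividing the next): x - 5, (x - 5)^2(x - 2).

Check: the last factor (x - 5)^2(x - 2) is the minimal polynomial, and the product (x - 5)^3(x - 2) is the characteristic polynomial.

x - 5, (x - 5)^2(x - 2)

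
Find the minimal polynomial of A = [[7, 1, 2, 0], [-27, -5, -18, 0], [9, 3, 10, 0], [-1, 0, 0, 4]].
m_A(x) = (x - 4)^3

The characteristic polynomial factors as (x - 4)^4. The minimal polynomial is ∏(x - λ)^{k_λ} where k_λ is the size of the largest Jordan block at λ.

For λ = 4: rank(A - 4I) = 2, and the largest Jordan block has size 3 (the smallest k with rank((A - 4I)^k) = rank((A - 4I)^(k+1))).

So m_A(x) = (x - 4)^3.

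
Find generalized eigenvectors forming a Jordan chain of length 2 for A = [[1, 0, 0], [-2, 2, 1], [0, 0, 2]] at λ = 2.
v_1 = [[0, 1, 1]]^T, v_2 = [[0, 1, 0]]^T

We seek v_1 ∈ ker((A - 2I)^2) \ ker(A - 2I), then set v_{i+1} = (A - 2I) v_i.

One such chain is v_1 = [[0, 1, 1]]^T, v_2 = [[0, 1, 0]]^T. Check: (A - 2I) v_2 = [[0, 0, 0]]^T = 0.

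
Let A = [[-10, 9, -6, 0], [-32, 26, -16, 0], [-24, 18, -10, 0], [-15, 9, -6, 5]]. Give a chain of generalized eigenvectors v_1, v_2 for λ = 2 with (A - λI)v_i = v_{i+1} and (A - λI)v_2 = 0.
v_1 = [[1, 3, 2, 1]]^T, v_2 = [[3, 8, 6, 3]]^T

We seek v_1 ∈ ker((A - 2I)^2) \ ker(A - 2I), then set v_{i+1} = (A - 2I) v_i.

One such chain is v_1 = [[1, 3, 2, 1]]^T, v_2 = [[3, 8, 6, 3]]^T. Check: (A - 2I) v_2 = [[0, 0, 0, 0]]^T = 0.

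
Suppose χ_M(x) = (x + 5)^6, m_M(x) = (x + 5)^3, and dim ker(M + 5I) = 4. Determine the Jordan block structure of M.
λ = -5: algebraic multiplicity 6 (exponent in χ_M), largest block size 3 (exponent in m_M), 4 blocks (geometric multiplicity). These force block sizes [3, 1, 1, 1].

Jordan blocks: (-5, 3), (-5, 1), (-5, 1), (-5, 1)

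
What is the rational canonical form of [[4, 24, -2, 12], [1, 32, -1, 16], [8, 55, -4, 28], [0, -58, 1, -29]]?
R = [[0, 0, 0, -6], [1, 0, 0, 11], [0, 1, 0, -3], [0, 0, 1, 3]]

The invariant factors of A (the non-unit diagonal entries of the Smith normal form of xI - A over ℚ[x]) are (x - 3)(x^3 + 3x - 2), each dividing the next. The characteristic polynomial is their product, (x - 3)(x^3 + 3x - 2).

The rational canonical form is the block-diagonal matrix of companion matrices C(f_i):
R = [[0, 0, 0, -6], [1, 0, 0, 11], [0, 1, 0, -3], [0, 0, 1, 3]].

Note the characteristic polynomial does not split into linear factors over ℚ, so A has no Jordan form over ℚ; the rational canonical form exists over any field.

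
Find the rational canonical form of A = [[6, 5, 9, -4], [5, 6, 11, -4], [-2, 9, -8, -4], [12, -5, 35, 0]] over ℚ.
R = [[0, 0, 0, -20], [1, 0, 0, 13], [0, 1, 0, -2], [0, 0, 1, 4]]

The invariant factors of A (the non-unit diagonal entries of the Smith normal form of xI - A over ℚ[x]) are (x - 4)(x^3 + 2x - 5), each dividing the next. The characteristic polynomial is their product, (x - 4)(x^3 + 2x - 5).

The rational canonical form is the block-diagonal matrix of companion matrices C(f_i):
R = [[0, 0, 0, -20], [1, 0, 0, 13], [0, 1, 0, -2], [0, 0, 1, 4]].

Note the characteristic polynomial does not split into linear factors over ℚ, so A has no Jordan form over ℚ; the rational canonical form exists over any field.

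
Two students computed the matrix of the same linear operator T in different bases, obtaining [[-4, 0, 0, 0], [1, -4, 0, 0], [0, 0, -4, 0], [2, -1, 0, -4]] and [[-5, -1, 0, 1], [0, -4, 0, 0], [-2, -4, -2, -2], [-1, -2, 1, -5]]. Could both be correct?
Yes.

Two matrices over a field are similar if and only if they have the same invariant factors.

Both A and B have characteristic polynomial (x + 4)^4 and minimal polynomial (x + 4)^3. Computing further, both have invariant factors x + 4, (x + 4)^3. Hence A and B are similar.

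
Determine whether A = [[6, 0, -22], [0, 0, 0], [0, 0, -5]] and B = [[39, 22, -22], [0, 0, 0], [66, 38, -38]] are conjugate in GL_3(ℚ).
Yes.

Two matrices over a field are similar if and only if they have the same invariant factors.

Both A and B have characteristic polynomial x(x - 6)(x + 5) and minimal polynomial x(x - 6)(x + 5). Computing further, both have invariant factors x(x - 6)(x + 5). Hence A and B are similar.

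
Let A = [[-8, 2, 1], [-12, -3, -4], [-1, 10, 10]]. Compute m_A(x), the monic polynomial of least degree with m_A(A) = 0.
The characteristic polynomial factors as (x - 5)(x + 3)^2. The minimal polynomial is ∏(x - λ)^{k_λ} where k_λ is the size of the largest Jordan block at λ.

For λ = -3: rank(A + 3I) = 2, and the largest Jordan block has size 2 (the smallest k with rank((A + 3I)^k) = rank((A + 3I)^(k+1))).
For λ = 5: rank(A - 5I) = 2, and the largest Jordan block has size 1 (the smallest k with rank((A - 5I)^k) = rank((A - 5I)^(k+1))).

So m_A(x) = (x - 5)(x + 3)^2.

m_A(x) = (x - 5)(x + 3)^2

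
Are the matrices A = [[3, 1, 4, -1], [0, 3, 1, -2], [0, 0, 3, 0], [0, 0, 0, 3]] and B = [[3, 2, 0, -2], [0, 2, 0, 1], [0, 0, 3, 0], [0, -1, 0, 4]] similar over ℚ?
Both have characteristic polynomial (x - 3)^4, but the minimal polynomial of A is (x - 3)^3 while the minimal polynomial of B is (x - 3)^2. The minimal polynomial is a similarity invariant, so A and B are not similar.

No.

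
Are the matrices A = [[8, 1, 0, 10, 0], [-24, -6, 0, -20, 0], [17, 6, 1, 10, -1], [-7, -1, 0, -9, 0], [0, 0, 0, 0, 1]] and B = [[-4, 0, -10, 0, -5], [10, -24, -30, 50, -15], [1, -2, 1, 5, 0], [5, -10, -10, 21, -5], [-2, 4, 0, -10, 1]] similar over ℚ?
No.

Both have characteristic polynomial (x - 1)^3(x + 4)^2, but the minimal polynomial of A is (x - 1)^2(x + 4)^2 while the minimal polynomial of B is (x - 1)^2(x + 4). The minimal polynomial is a similarity invariant, so A and B are not similar.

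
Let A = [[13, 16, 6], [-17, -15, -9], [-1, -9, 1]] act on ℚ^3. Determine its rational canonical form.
R = [[0, 0, -4], [1, 0, 0], [0, 1, -1]]

The invariant factors of A (the non-unit diagonal entries of the Smith normal form of xI - A over ℚ[x]) are (x + 2)(x^2 - x + 2), each dividing the next. The characteristic polynomial is their product, (x + 2)(x^2 - x + 2).

The rational canonical form is the block-diagonal matrix of companion matrices C(f_i):
R = [[0, 0, -4], [1, 0, 0], [0, 1, -1]].

Note the characteristic polynomial does not split into linear factors over ℚ, so A has no Jordan form over ℚ; the rational canonical form exists over any field.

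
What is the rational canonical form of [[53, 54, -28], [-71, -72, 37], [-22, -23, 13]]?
The invariant factors of A (the non-unit diagonal entries of the Smith normal form of xI - A over ℚ[x]) are (x + 3)(x^2 + 3x - 3), each dividing the next. The characteristic polynomial is their product, (x + 3)(x^2 + 3x - 3).

The rational canonical form is the block-diagonal matrix of companion matrices C(f_i):
R = [[0, 0, 9], [1, 0, -6], [0, 1, -6]].

Note the characteristic polynomial does not split into linear factors over ℚ, so A has no Jordan form over ℚ; the rational canonical form exists over any field.

R = [[0, 0, 9], [1, 0, -6], [0, 1, -6]]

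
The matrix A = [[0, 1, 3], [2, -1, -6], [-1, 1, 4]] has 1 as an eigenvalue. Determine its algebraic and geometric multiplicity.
The characteristic polynomial is (x - 1)^3, so the factor x - 1 appears with exponent 3: the algebraic multiplicity is 3.

rank(A - I) = 1, so the eigenspace has dimension 3 - 1 = 2: the geometric multiplicity is 2.

Since 2 < 3, A is not diagonalizable.

algebraic multiplicity 3, geometric multiplicity 2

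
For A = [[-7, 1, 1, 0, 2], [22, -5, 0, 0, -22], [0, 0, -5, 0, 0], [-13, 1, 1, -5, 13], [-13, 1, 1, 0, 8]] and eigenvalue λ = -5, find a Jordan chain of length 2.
We seek v_1 ∈ ker((A + 5I)^2) \ ker(A + 5I), then set v_{i+1} = (A + 5I) v_i.

One such chain is v_1 = [[0, 1, 0, 0, 0]]^T, v_2 = [[1, 0, 0, 1, 1]]^T. Check: (A + 5I) v_2 = [[0, 0, 0, 0, 0]]^T = 0.

v_1 = [[0, 1, 0, 0, 0]]^T, v_2 = [[1, 0, 0, 1, 1]]^T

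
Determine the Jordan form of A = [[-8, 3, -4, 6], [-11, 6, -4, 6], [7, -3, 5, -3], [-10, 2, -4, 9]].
The characteristic polynomial is det(xI - A) = (x - 3)^4, so the eigenvalues are 3 (algebraic multiplicity 4).

For λ = 3: rank(A - 3I) = 2, rank((A - 3I)^2) = 0. The eigenspace has dimension 4 - 2 = 2, so there are 2 Jordan blocks; the rank sequence gives block sizes [2, 2].

Assembling the blocks gives the Jordan form J above.

J = [[3, 1, 0, 0], [0, 3, 0, 0], [0, 0, 3, 1], [0, 0, 0, 3]]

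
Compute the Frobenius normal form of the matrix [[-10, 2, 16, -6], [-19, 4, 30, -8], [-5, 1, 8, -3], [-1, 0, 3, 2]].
The invariant factors of A (the non-unit diagonal entries of the Smith normal form of xI - A over ℚ[x]) are x(x - 1)(x^2 - 3x + 4), each dividing the next. The characteristic polynomial is their product, x(x - 1)(x^2 - 3x + 4).

The rational canonical form is the block-diagonal matrix of companion matrices C(f_i):
R = [[0, 0, 0, 0], [1, 0, 0, 4], [0, 1, 0, -7], [0, 0, 1, 4]].

Note the characteristic polynomial does not split into linear factors over ℚ, so A has no Jordan form over ℚ; the rational canonical form exists over any field.

R = [[0, 0, 0, 0], [1, 0, 0, 4], [0, 1, 0, -7], [0, 0, 1, 4]]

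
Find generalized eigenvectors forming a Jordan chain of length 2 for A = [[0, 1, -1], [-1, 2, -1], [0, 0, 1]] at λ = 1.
We seek v_1 ∈ ker((A - I)^2) \ ker(A - I), then set v_{i+1} = (A - I) v_i.

One such chain is v_1 = [[-1, 1, 1]]^T, v_2 = [[1, 1, 0]]^T. Check: (A - I) v_2 = [[0, 0, 0]]^T = 0.

v_1 = [[-1, 1, 1]]^T, v_2 = [[1, 1, 0]]^T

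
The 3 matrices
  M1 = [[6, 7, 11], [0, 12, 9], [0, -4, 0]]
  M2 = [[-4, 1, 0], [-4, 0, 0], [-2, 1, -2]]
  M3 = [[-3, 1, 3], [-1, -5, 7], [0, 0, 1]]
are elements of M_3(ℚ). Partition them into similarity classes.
3 classes: {M1}, {M2}, {M3}

Characteristic polynomials: χ_{M1} = (x - 6)^3, χ_{M2} = (x + 2)^3, χ_{M3} = (x - 1)(x + 4)^2.

{M1}: invariant factors (x - 6)^3.

{M2}: invariant factors x + 2, (x + 2)^2.

{M3}: invariant factors (x - 1)(x + 4)^2.

Matrices are similar if and only if their invariant-factor lists agree; the partition into similarity classes is {M1}, {M2}, {M3}.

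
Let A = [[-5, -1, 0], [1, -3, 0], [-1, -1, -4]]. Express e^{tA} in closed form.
e^{tA} = [[(1 - t)*e^{-4*t}, -t*e^{-4*t}, 0], [t*e^{-4*t}, (t + 1)*e^{-4*t}, 0], [-t*e^{-4*t}, -t*e^{-4*t}, e^{-4*t}]]

A has Jordan form J = [[-4, 1, 0], [0, -4, 0], [0, 0, -4]] with A = PJP^{-1}, so e^{tA} = P e^{tJ} P^{-1}.

For a Jordan block J_k(λ), e^{tJ_k(λ)} = e^{λt} · (I + tN + t^2 N^2/2! + ... + t^{k-1} N^{k-1}/(k-1)!) where N is the nilpotent superdiagonal part.

Assembling the blocks and conjugating back gives the entries of e^{tA} as shown above.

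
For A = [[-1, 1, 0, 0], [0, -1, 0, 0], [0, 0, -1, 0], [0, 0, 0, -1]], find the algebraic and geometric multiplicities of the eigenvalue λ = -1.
algebraic multiplicity 4, geometric multiplicity 3

The characteristic polynomial is (x + 1)^4, so the factor x + 1 appears with exponent 4: the algebraic multiplicity is 4.

rank(A + I) = 1, so the eigenspace has dimension 4 - 1 = 3: the geometric multiplicity is 3.

Since 3 < 4, A is not diagonalizable.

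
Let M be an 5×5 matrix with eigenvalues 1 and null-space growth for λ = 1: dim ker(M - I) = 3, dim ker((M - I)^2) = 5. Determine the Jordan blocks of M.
Jordan blocks: (1, 2), (1, 2), (1, 1)

λ = 1: successive nullity increments [3, 2] count blocks of size ≥ k; block sizes are [2, 2, 1].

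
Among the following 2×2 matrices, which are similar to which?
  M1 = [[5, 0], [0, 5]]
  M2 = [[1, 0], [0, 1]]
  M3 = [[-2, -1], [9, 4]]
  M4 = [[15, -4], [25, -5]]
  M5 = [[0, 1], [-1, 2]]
Characteristic polynomials: χ_{M1} = (x - 5)^2, χ_{M2} = (x - 1)^2, χ_{M3} = (x - 1)^2, χ_{M4} = (x - 5)^2, χ_{M5} = (x - 1)^2.

{M1}: invariant factors x - 5, x - 5.

{M2}: invariant factors x - 1, x - 1.

{M3, M5}: invariant factors (x - 1)^2.

{M4}: invariant factors (x - 5)^2.

Matrices are similar if and only if their invariant-factor lists agree; the partition into similarity classes is {M1}, {M2}, {M3, M5}, {M4}.

4 classes: {M1}, {M2}, {M3, M5}, {M4}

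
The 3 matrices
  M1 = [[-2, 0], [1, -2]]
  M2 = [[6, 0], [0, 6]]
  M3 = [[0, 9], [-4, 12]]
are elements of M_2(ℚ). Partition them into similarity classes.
3 classes: {M1}, {M2}, {M3}

Characteristic polynomials: χ_{M1} = (x + 2)^2, χ_{M2} = (x - 6)^2, χ_{M3} = (x - 6)^2.

{M1}: invariant factors (x + 2)^2.

{M2}: invariant factors x - 6, x - 6.

{M3}: invariant factors (x - 6)^2.

Matrices are similar if and only if their invariant-factor lists agree; the partition into similarity classes is {M1}, {M2}, {M3}.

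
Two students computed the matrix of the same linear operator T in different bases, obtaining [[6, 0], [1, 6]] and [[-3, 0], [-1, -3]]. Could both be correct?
No.

trace(A) = 12 but trace(B) = -6. The trace is a similarity invariant, so A and B are not similar.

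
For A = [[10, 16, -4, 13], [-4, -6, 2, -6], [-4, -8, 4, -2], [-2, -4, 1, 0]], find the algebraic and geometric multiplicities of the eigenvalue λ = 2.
algebraic multiplicity 4, geometric multiplicity 2

The characteristic polynomial is (x - 2)^4, so the factor x - 2 appears with exponent 4: the algebraic multiplicity is 4.

rank(A - 2I) = 2, so the eigenspace has dimension 4 - 2 = 2: the geometric multiplicity is 2.

Since 2 < 4, A is not diagonalizable.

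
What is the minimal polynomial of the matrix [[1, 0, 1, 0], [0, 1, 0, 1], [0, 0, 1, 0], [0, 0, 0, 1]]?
The characteristic polynomial factors as (x - 1)^4. The minimal polynomial is ∏(x - λ)^{k_λ} where k_λ is the size of the largest Jordan block at λ.

For λ = 1: rank(A - I) = 2, and the largest Jordan block has size 2 (the smallest k with rank((A - I)^k) = rank((A - I)^(k+1))).

So m_A(x) = (x - 1)^2.

m_A(x) = (x - 1)^2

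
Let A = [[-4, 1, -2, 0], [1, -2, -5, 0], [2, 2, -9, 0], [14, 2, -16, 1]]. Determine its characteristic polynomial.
xI - A = [[x + 4, -1, 2, 0], [-1, x + 2, 5, 0], [-2, -2, x + 9, 0], [-14, -2, 16, x - 1]].

Expanding det(xI - A) along the first row:
det(xI - A) = + (x + 4)·det([[x + 2, 5, 0], [-2, x + 9, 0], [-2, 16, x - 1]]) - (-1)·det([[-1, 5, 0], [-2, x + 9, 0], [-14, 16, x - 1]]) + (2)·det([[-1, x + 2, 0], [-2, -2, 0], [-14, -2, x - 1]]) - (0)·det([[-1, x + 2, 5], [-2, -2, x + 9], [-14, -2, 16]]).

Evaluating gives χ_A(x) = x^4 + 14x^3 + 60x^2 + 50x - 125 = (x - 1)(x + 5)^3.

χ_A(x) = (x - 1)(x + 5)^3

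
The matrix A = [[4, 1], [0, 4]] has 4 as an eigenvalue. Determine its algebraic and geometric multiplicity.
algebraic multiplicity 2, geometric multiplicity 1

The characteristic polynomial is (x - 4)^2, so the factor x - 4 appears with exponent 2: the algebraic multiplicity is 2.

rank(A - 4I) = 1, so the eigenspace has dimension 2 - 1 = 1: the geometric multiplicity is 1.

Since 1 < 2, A is not diagonalizable.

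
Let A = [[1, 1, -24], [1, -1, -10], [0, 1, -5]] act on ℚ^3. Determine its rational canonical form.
The invariant factors of A (the non-unit diagonal entries of the Smith normal form of xI - A over ℚ[x]) are (x + 1)(x + 2)^2, each dividing the next. The characteristic polynomial is their product, (x + 1)(x + 2)^2.

The rational canonical form is the block-diagonal matrix of companion matrices C(f_i):
R = [[0, 0, -4], [1, 0, -8], [0, 1, -5]].

R = [[0, 0, -4], [1, 0, -8], [0, 1, -5]]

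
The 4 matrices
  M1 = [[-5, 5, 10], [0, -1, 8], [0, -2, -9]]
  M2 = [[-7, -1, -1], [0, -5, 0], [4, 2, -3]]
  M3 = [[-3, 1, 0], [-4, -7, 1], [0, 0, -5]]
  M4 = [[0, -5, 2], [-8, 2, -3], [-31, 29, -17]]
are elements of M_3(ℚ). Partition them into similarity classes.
Characteristic polynomials: χ_{M1} = (x + 5)^3, χ_{M2} = (x + 5)^3, χ_{M3} = (x + 5)^3, χ_{M4} = (x + 5)^3.

{M1, M2}: invariant factors x + 5, (x + 5)^2.

{M3, M4}: invariant factors (x + 5)^3.

Matrices are similar if and only if their invariant-factor lists agree; the partition into similarity classes is {M1, M2}, {M3, M4}.

2 classes: {M1, M2}, {M3, M4}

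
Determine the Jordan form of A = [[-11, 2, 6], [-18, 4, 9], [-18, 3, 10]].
The characteristic polynomial is det(xI - A) = (x - 1)^3, so the eigenvalues are 1 (algebraic multiplicity 3).

For λ = 1: rank(A - I) = 1, rank((A - I)^2) = 0. The eigenspace has dimension 3 - 1 = 2, so there are 2 Jordan blocks; the rank sequence gives block sizes [2, 1].

Assembling the blocks gives the Jordan form J above.

J = [[1, 1, 0], [0, 1, 0], [0, 0, 1]]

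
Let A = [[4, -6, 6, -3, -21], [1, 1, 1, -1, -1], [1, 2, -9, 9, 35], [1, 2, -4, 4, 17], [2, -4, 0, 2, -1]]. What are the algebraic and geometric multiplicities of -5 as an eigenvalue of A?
algebraic multiplicity 1, geometric multiplicity 1

The characteristic polynomial is (x - 1)^4(x + 5), so the factor x + 5 appears with exponent 1: the algebraic multiplicity is 1.

rank(A + 5I) = 4, so the eigenspace has dimension 5 - 4 = 1: the geometric multiplicity is 1.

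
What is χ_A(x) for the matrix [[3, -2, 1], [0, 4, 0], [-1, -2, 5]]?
xI - A = [[x - 3, 2, -1], [0, x - 4, 0], [1, 2, x - 5]].

Expanding det(xI - A) along the first row:
det(xI - A) = + (x - 3)·det([[x - 4, 0], [2, x - 5]]) - (2)·det([[0, 0], [1, x - 5]]) + (-1)·det([[0, x - 4], [1, 2]]).

Evaluating gives χ_A(x) = x^3 - 12x^2 + 48x - 64 = (x - 4)^3.

χ_A(x) = (x - 4)^3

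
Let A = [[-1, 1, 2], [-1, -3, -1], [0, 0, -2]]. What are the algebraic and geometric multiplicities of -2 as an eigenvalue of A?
The characteristic polynomial is (x + 2)^3, so the factor x + 2 appears with exponent 3: the algebraic multiplicity is 3.

rank(A + 2I) = 2, so the eigenspace has dimension 3 - 2 = 1: the geometric multiplicity is 1.

Since 1 < 3, A is not diagonalizable.

algebraic multiplicity 3, geometric multiplicity 1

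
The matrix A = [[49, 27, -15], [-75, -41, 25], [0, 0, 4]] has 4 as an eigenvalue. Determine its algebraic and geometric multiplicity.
The characteristic polynomial is (x - 4)^3, so the factor x - 4 appears with exponent 3: the algebraic multiplicity is 3.

rank(A - 4I) = 1, so the eigenspace has dimension 3 - 1 = 2: the geometric multiplicity is 2.

Since 2 < 3, A is not diagonalizable.

algebraic multiplicity 3, geometric multiplicity 2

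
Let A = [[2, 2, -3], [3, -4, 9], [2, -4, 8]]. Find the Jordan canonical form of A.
J = [[2, 1, 0], [0, 2, 1], [0, 0, 2]]

The characteristic polynomial is det(xI - A) = (x - 2)^3, so the eigenvalues are 2 (algebraic multiplicity 3).

For λ = 2: rank(A - 2I) = 2, rank((A - 2I)^2) = 1, rank((A - 2I)^3) = 0. The eigenspace has dimension 3 - 2 = 1, so there is 1 Jordan block; the rank sequence gives block sizes [3].

Assembling the blocks gives the Jordan form J above.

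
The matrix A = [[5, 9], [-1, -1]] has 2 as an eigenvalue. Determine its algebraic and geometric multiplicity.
The characteristic polynomial is (x - 2)^2, so the factor x - 2 appears with exponent 2: the algebraic multiplicity is 2.

rank(A - 2I) = 1, so the eigenspace has dimension 2 - 1 = 1: the geometric multiplicity is 1.

Since 1 < 2, A is not diagonalizable.

algebraic multiplicity 2, geometric multiplicity 1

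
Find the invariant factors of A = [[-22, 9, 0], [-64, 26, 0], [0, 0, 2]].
x - 2, (x - 2)^2

The Jordan structure of A has elementary divisors (x - 2)^2, (x - 2). Arranging the block sizes at each eigenvalue in decreasing order and taking row products gives the invariant factors.

Invariant factors (smallest first, each dividing the next): x - 2, (x - 2)^2.

Check: the last factor (x - 2)^2 is the minimal polynomial, and the product (x - 2)^3 is the characteristic polynomial.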